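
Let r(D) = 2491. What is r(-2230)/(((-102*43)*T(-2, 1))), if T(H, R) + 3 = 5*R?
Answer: -2491/8772 ≈ -0.28397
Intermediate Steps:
T(H, R) = -3 + 5*R
r(-2230)/(((-102*43)*T(-2, 1))) = 2491/(((-102*43)*(-3 + 5*1))) = 2491/((-4386*(-3 + 5))) = 2491/((-4386*2)) = 2491/(-8772) = 2491*(-1/8772) = -2491/8772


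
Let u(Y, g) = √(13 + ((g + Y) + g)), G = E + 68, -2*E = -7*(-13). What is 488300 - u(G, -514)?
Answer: 488300 - I*√3970/2 ≈ 4.883e+5 - 31.504*I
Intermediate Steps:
E = -91/2 (E = -(-7)*(-13)/2 = -½*91 = -91/2 ≈ -45.500)
G = 45/2 (G = -91/2 + 68 = 45/2 ≈ 22.500)
u(Y, g) = √(13 + Y + 2*g) (u(Y, g) = √(13 + ((Y + g) + g)) = √(13 + (Y + 2*g)) = √(13 + Y + 2*g))
488300 - u(G, -514) = 488300 - √(13 + 45/2 + 2*(-514)) = 488300 - √(13 + 45/2 - 1028) = 488300 - √(-1985/2) = 488300 - I*√3970/2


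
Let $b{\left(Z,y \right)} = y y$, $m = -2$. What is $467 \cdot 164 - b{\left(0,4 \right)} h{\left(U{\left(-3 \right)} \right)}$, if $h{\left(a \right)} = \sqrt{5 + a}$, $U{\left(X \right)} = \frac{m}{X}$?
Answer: $76588 - \frac{16 \sqrt{51}}{3} \approx 76550.0$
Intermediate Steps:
$U{\left(X \right)} = - \frac{2}{X}$
$b{\left(Z,y \right)} = y^{2}$
$467 \cdot 164 - b{\left(0,4 \right)} h{\left(U{\left(-3 \right)} \right)} = 467 \cdot 164 - 4^{2} \sqrt{5 - \frac{2}{-3}} = 76588 - 16 \sqrt{5 - - \frac{2}{3}} = 76588 - 16 \sqrt{5 + \frac{2}{3}} = 76588 - 16 \sqrt{\frac{17}{3}} = 76588 - 16 \frac{\sqrt{51}}{3} = 76588 - \frac{16 \sqrt{51}}{3}$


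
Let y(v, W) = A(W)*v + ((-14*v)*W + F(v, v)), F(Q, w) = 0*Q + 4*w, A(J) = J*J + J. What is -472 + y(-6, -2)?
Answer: -676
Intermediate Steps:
A(J) = J + J**2 (A(J) = J**2 + J = J + J**2)
F(Q, w) = 4*w (F(Q, w) = 0 + 4*w = 4*w)
y(v, W) = 4*v - 14*W*v + W*v*(1 + W) (y(v, W) = (W*(1 + W))*v + ((-14*v)*W + 4*v) = W*v*(1 + W) + (-14*W*v + 4*v) = W*v*(1 + W) + (4*v - 14*W*v) = 4*v - 14*W*v + W*v*(1 + W))
-472 + y(-6, -2) = -472 - 6*(4 + (-2)**2 - 13*(-2)) = -472 - 6*(4 + 4 + 26) = -472 - 6*34 = -472 - 204 = -676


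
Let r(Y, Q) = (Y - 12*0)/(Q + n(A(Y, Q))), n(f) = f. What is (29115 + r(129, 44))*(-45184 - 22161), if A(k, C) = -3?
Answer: -80399424180/41 ≈ -1.9610e+9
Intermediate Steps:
r(Y, Q) = Y/(-3 + Q) (r(Y, Q) = (Y - 12*0)/(Q - 3) = (Y + 0)/(-3 + Q) = Y/(-3 + Q))
(29115 + r(129, 44))*(-45184 - 22161) = (29115 + 129/(-3 + 44))*(-45184 - 22161) = (29115 + 129/41)*(-67345) = (1193844/41)*(-67345) = -80399424180/41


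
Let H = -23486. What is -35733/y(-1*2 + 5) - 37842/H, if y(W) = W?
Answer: -139851952/11743 ≈ -11909.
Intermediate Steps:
-35733/y(-1*2 + 5) - 37842/H = -35733/(-1*2 + 5) - 37842/(-23486) = -35733/(-2 + 5) - 37842*(-1/23486) = -35733/3 + 18921/11743 = -35733*⅓ + 18921/11743 = -11911 + 18921/11743 = -139851952/11743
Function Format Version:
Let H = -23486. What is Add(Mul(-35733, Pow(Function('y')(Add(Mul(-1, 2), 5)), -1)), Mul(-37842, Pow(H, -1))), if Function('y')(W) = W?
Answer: Rational(-139851952, 11743) ≈ -11909.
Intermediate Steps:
Add(Mul(-35733, Pow(Function('y')(Add(Mul(-1, 2), 5)), -1)), Mul(-37842, Pow(H, -1))) = Add(Mul(-35733, Pow(Add(Mul(-1, 2), 5), -1)), Mul(-37842, Pow(-23486, -1))) = Add(Mul(-35733, Pow(Add(-2, 5), -1)), Mul(-37842, Rational(-1, 23486))) = Add(Mul(-35733, Pow(3, -1)), Rational(18921, 11743)) = Add(Mul(-35733, Rational(1, 3)), Rational(18921, 11743)) = Add(-11911, Rational(18921, 11743)) = Rational(-139851952, 11743)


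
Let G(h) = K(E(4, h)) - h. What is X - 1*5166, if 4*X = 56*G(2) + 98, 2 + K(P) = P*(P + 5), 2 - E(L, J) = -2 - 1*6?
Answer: -6195/2 ≈ -3097.5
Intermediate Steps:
E(L, J) = 10 (E(L, J) = 2 - (-2 - 1*6) = 2 - (-2 - 6) = 2 - 1*(-8) = 2 + 8 = 10)
K(P) = -2 + P*(5 + P) (K(P) = -2 + P*(P + 5) = -2 + P*(5 + P))
G(h) = 148 - h (G(h) = (-2 + 10² + 5*10) - h = (-2 + 100 + 50) - h = 148 - h)
X = 4137/2 (X = (56*(148 - 1*2) + 98)/4 = (56*(148 - 2) + 98)/4 = (56*146 + 98)/4 = (8176 + 98)/4 = (¼)*8274 = 4137/2 ≈ 2068.5)
X - 1*5166 = 4137/2 - 1*5166 = 4137/2 - 5166 = -6195/2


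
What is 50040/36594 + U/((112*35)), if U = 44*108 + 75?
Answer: 20710891/7969360 ≈ 2.5988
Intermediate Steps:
U = 4827 (U = 4752 + 75 = 4827)
50040/36594 + U/((112*35)) = 50040/36594 + 4827/((112*35)) = 50040*(1/36594) + 4827/3920 = 2780/2033 + 4827*(1/3920) = 2780/2033 + 4827/3920 = 20710891/7969360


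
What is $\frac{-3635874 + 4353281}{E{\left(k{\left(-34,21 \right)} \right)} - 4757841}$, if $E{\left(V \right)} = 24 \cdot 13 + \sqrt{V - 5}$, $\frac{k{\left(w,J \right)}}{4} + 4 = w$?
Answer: $- \frac{3413084607303}{22634082185998} - \frac{717407 i \sqrt{157}}{22634082185998} \approx -0.15079 - 3.9715 \cdot 10^{-7} i$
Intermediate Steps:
$k{\left(w,J \right)} = -16 + 4 w$
$E{\left(V \right)} = 312 + \sqrt{-5 + V}$
$\frac{-3635874 + 4353281}{E{\left(k{\left(-34,21 \right)} \right)} - 4757841} = \frac{-3635874 + 4353281}{\left(312 + \sqrt{-5 + \left(-16 + 4 \left(-34\right)\right)}\right) - 4757841} = \frac{717407}{\left(312 + \sqrt{-5 - 152}\right) - 4757841} = \frac{717407}{\left(312 + \sqrt{-157}\right) - 4757841} = \frac{717407}{\left(312 + i \sqrt{157}\right) - 4757841} = \frac{717407}{-4757529 + i \sqrt{157}}$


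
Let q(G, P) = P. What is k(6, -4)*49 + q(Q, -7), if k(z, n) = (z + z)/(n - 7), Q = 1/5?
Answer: -665/11 ≈ -60.455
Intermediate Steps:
Q = 1/5 ≈ 0.20000
k(z, n) = 2*z/(-7 + n) (k(z, n) = (2*z)/(-7 + n) = 2*z/(-7 + n))
k(6, -4)*49 + q(Q, -7) = (2*6/(-7 - 4))*49 - 7 = (2*6/(-11))*49 - 7 = (2*6*(-1/11))*49 - 7 = -12/11*49 - 7 = -588/11 - 7 = -665/11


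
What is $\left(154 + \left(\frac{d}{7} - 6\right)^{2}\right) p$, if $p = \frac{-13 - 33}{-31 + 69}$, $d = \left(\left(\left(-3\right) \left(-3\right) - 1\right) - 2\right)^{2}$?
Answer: $- \frac{174386}{931} \approx -187.31$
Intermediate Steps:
$d = 36$ ($d = \left(\left(9 - 1\right) - 2\right)^{2} = \left(8 - 2\right)^{2} = 6^{2} = 36$)
$p = - \frac{23}{19}$ ($p = - \frac{46}{38} = \left(-46\right) \frac{1}{38} = - \frac{23}{19} \approx -1.2105$)
$\left(154 + \left(\frac{d}{7} - 6\right)^{2}\right) p = \left(154 + \left(\frac{36}{7} - 6\right)^{2}\right) \left(- \frac{23}{19}\right) = \left(154 + \left(- \frac{6}{7}\right)^{2}\right) \left(- \frac{23}{19}\right) = \left(154 + \frac{36}{49}\right) \left(- \frac{23}{19}\right) = \frac{7582}{49} \left(- \frac{23}{19}\right) = - \frac{174386}{931}$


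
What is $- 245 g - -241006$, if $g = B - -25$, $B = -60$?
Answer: $249581$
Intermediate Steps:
$g = -35$ ($g = -60 - -25 = -60 + 25 = -35$)
$- 245 g - -241006 = \left(-245\right) \left(-35\right) - -241006 = 8575 + 241006 = 249581$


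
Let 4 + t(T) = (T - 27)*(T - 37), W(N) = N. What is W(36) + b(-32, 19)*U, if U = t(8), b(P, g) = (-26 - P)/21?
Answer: 1346/7 ≈ 192.29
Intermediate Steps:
b(P, g) = -26/21 - P/21 (b(P, g) = (-26 - P)*(1/21) = -26/21 - P/21)
t(T) = -4 + (-37 + T)*(-27 + T) (t(T) = -4 + (T - 27)*(T - 37) = -4 + (-27 + T)*(-37 + T) = -4 + (-37 + T)*(-27 + T))
U = 547 (U = 995 + 8**2 - 64*8 = 995 + 64 - 512 = 547)
W(36) + b(-32, 19)*U = 36 + (-26/21 - 1/21*(-32))*547 = 36 + (-26/21 + 32/21)*547 = 36 + (2/7)*547 = 36 + 1094/7 = 1346/7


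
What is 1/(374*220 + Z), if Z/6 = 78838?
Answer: 1/555308 ≈ 1.8008e-6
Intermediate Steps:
Z = 473028 (Z = 6*78838 = 473028)
1/(374*220 + Z) = 1/(374*220 + 473028) = 1/(82280 + 473028) = 1/555308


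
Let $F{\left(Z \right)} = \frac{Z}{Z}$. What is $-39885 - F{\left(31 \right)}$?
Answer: $-39886$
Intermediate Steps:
$F{\left(Z \right)} = 1$
$-39885 - F{\left(31 \right)} = -39885 - 1 = -39886$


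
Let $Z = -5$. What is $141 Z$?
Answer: $-705$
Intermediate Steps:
$141 Z = 141 \left(-5\right) = -705$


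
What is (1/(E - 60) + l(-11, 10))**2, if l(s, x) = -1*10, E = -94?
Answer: 2374681/23716 ≈ 100.13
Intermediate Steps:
l(s, x) = -10
(1/(E - 60) + l(-11, 10))**2 = (1/(-94 - 60) - 10)**2 = (1/(-154) - 10)**2 = (-1/154 - 10)**2 = (-1541/154)**2 = 2374681/23716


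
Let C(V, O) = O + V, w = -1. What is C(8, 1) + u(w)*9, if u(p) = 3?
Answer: 36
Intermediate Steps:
C(8, 1) + u(w)*9 = (1 + 8) + 3*9 = 9 + 27 = 36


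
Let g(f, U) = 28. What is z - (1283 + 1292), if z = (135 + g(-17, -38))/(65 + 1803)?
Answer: -4809937/1868 ≈ -2574.9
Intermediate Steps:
z = 163/1868 (z = (135 + 28)/(65 + 1803) = 163/1868 ≈ 0.087259)
z - (1283 + 1292) = 163/1868 - (1283 + 1292) = 163/1868 - 1*2575 = 163/1868 - 2575 = -4809937/1868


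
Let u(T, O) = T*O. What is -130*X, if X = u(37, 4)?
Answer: -19240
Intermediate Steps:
u(T, O) = O*T
X = 148 (X = 4*37 = 148)
-130*X = -130*148 = -19240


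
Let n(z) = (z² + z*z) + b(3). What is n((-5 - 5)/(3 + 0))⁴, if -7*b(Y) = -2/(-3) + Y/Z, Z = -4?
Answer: 985558686044881/4032758016 ≈ 2.4439e+5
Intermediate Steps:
b(Y) = -2/21 + Y/28 (b(Y) = -(-2/(-3) + Y/(-4))/7 = -(-2*(-⅓) + Y*(-¼))/7 = -(⅔ - Y/4)/7 = -2/21 + Y/28)
n(z) = 1/84 + 2*z² (n(z) = (z² + z*z) + (-2/21 + (1/28)*3) = (z² + z²) + (-2/21 + 3/28) = 2*z² + 1/84 = 1/84 + 2*z²)
n((-5 - 5)/(3 + 0))⁴ = (1/84 + 2*((-5 - 5)/(3 + 0))²)⁴ = (1/84 + 2*(-10/3)²)⁴ = (1/84 + 2*(100/9))⁴ = (1/84 + 200/9)⁴ = (5603/252)⁴ = 985558686044881/4032758016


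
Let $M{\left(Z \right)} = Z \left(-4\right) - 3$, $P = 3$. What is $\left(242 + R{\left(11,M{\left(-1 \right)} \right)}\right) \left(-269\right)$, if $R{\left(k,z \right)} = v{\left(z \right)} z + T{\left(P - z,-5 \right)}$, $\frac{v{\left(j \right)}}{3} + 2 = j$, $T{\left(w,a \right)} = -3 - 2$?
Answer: $-62946$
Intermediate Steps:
$T{\left(w,a \right)} = -5$ ($T{\left(w,a \right)} = -3 - 2 = -5$)
$v{\left(j \right)} = -6 + 3 j$
$M{\left(Z \right)} = -3 - 4 Z$ ($M{\left(Z \right)} = - 4 Z - 3 = -3 - 4 Z$)
$R{\left(k,z \right)} = -5 + z \left(-6 + 3 z\right)$ ($R{\left(k,z \right)} = \left(-6 + 3 z\right) z - 5 = z \left(-6 + 3 z\right) - 5 = -5 + z \left(-6 + 3 z\right)$)
$\left(242 + R{\left(11,M{\left(-1 \right)} \right)}\right) \left(-269\right) = \left(242 - \left(5 - 3 \left(-3 - -4\right) \left(-2 - -1\right)\right)\right) \left(-269\right) = \left(242 - \left(5 - 3 \left(-3 + 4\right) \left(-2 + \left(-3 + 4\right)\right)\right)\right) \left(-269\right) = \left(242 - \left(5 - 3 \left(-2 + 1\right)\right)\right) \left(-269\right) = \left(242 - \left(5 - -3\right)\right) \left(-269\right) = \left(242 - 8\right) \left(-269\right) = 234 \left(-269\right) = -62946$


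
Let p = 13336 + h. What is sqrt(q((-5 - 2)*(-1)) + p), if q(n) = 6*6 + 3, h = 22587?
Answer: sqrt(35962) ≈ 189.64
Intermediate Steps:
q(n) = 39 (q(n) = 36 + 3 = 39)
p = 35923 (p = 13336 + 22587 = 35923)
sqrt(q((-5 - 2)*(-1)) + p) = sqrt(39 + 35923) = sqrt(35962)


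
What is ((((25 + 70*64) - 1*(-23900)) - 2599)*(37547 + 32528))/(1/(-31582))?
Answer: -57111481821900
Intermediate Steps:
((((25 + 70*64) - 1*(-23900)) - 2599)*(37547 + 32528))/(1/(-31582)) = ((((25 + 4480) + 23900) - 2599)*70075)/(-1/31582) = (((4505 + 23900) - 2599)*70075)*(-31582) = ((28405 - 2599)*70075)*(-31582) = (25806*70075)*(-31582) = 1808355450*(-31582) = -57111481821900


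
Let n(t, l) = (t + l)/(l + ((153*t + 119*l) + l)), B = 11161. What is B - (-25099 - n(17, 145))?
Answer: 365247061/10073 ≈ 36260.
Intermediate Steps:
n(t, l) = (l + t)/(121*l + 153*t) (n(t, l) = (l + t)/(l + ((119*l + 153*t) + l)) = (l + t)/(l + (120*l + 153*t)) = (l + t)/(121*l + 153*t))
B - (-25099 - n(17, 145)) = 11161 - (-25099 - (145 + 17)/(121*145 + 153*17)) = 11161 - (-25099 - 162/(17545 + 2601)) = 11161 - (-25099 - 162/20146) = 11161 - (-25099 - 1*81/10073) = 11161 - (-25099 - 81/10073) = 11161 - 1*(-252822308/10073) = 11161 + 252822308/10073 = 365247061/10073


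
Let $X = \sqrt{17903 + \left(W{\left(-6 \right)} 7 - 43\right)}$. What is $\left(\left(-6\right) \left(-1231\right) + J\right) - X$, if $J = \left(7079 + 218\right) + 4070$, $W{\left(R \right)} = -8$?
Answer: $18753 - 2 \sqrt{4451} \approx 18620.0$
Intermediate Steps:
$J = 11367$ ($J = 7297 + 4070 = 11367$)
$X = 2 \sqrt{4451}$ ($X = \sqrt{17903 - 99} = \sqrt{17804} = 2 \sqrt{4451} \approx 133.43$)
$\left(\left(-6\right) \left(-1231\right) + J\right) - X = \left(\left(-6\right) \left(-1231\right) + 11367\right) - 2 \sqrt{4451} = \left(7386 + 11367\right) - 2 \sqrt{4451} = 18753 - 2 \sqrt{4451}$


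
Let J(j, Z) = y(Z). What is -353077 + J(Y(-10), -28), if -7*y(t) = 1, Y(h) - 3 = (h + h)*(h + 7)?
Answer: -2471540/7 ≈ -3.5308e+5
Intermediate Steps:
Y(h) = 3 + 2*h*(7 + h) (Y(h) = 3 + (h + h)*(h + 7) = 3 + (2*h)*(7 + h) = 3 + 2*h*(7 + h))
y(t) = -⅐ (y(t) = -⅐*1 = -⅐)
J(j, Z) = -⅐
-353077 + J(Y(-10), -28) = -353077 - ⅐ = -2471540/7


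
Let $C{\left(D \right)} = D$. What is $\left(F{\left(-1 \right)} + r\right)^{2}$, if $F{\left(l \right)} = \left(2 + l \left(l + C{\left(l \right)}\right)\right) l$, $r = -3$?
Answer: $49$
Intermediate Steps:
$F{\left(l \right)} = l \left(2 + 2 l^{2}\right)$ ($F{\left(l \right)} = \left(2 + l \left(l + l\right)\right) l = \left(2 + l 2 l\right) l = \left(2 + 2 l^{2}\right) l = l \left(2 + 2 l^{2}\right)$)
$\left(F{\left(-1 \right)} + r\right)^{2} = \left(2 \left(-1\right) \left(1 + \left(-1\right)^{2}\right) - 3\right)^{2} = \left(2 \left(-1\right) \left(1 + 1\right) - 3\right)^{2} = \left(2 \left(-1\right) 2 - 3\right)^{2} = \left(-4 - 3\right)^{2} = \left(-7\right)^{2} = 49$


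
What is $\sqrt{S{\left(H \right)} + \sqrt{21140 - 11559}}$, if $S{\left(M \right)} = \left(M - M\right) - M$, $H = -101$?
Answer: $\sqrt{101 + \sqrt{9581}} \approx 14.103$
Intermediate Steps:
$S{\left(M \right)} = - M$ ($S{\left(M \right)} = 0 - M = - M$)
$\sqrt{S{\left(H \right)} + \sqrt{21140 - 11559}} = \sqrt{\left(-1\right) \left(-101\right) + \sqrt{21140 - 11559}} = \sqrt{101 + \sqrt{9581}}$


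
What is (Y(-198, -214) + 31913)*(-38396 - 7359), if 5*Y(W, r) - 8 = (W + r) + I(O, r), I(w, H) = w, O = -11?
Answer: -1456381650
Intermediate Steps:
Y(W, r) = -3/5 + W/5 + r/5 (Y(W, r) = 8/5 + ((W + r) - 11)/5 = 8/5 + (-11 + W + r)/5 = 8/5 + (-11/5 + W/5 + r/5) = -3/5 + W/5 + r/5)
(Y(-198, -214) + 31913)*(-38396 - 7359) = ((-3/5 + (1/5)*(-198) + (1/5)*(-214)) + 31913)*(-38396 - 7359) = ((-3/5 - 198/5 - 214/5) + 31913)*(-45755) = (-83 + 31913)*(-45755) = 31830*(-45755) = -1456381650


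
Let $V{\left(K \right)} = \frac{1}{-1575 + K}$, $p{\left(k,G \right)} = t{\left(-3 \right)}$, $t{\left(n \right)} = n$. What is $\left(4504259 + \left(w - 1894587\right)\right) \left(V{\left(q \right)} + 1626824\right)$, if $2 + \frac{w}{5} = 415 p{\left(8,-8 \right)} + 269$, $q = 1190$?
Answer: $\frac{1631445918256898}{385} \approx 4.2375 \cdot 10^{12}$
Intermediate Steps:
$p{\left(k,G \right)} = -3$
$w = -4890$ ($w = -10 + 5 \left(415 \left(-3\right) + 269\right) = -10 + 5 \left(-1245 + 269\right) = -10 + 5 \left(-976\right) = -10 - 4880 = -4890$)
$\left(4504259 + \left(w - 1894587\right)\right) \left(V{\left(q \right)} + 1626824\right) = \left(4504259 - 1899477\right) \left(\frac{1}{-1575 + 1190} + 1626824\right) = \left(4504259 - 1899477\right) \left(\frac{1}{-385} + 1626824\right) = 2604782 \left(- \frac{1}{385} + 1626824\right) = 2604782 \cdot \frac{626327239}{385} = \frac{1631445918256898}{385}$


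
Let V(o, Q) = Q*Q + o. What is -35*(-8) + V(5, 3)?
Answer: 294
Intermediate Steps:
V(o, Q) = o + Q² (V(o, Q) = Q² + o = o + Q²)
-35*(-8) + V(5, 3) = -35*(-8) + (5 + 3²) = 280 + (5 + 9) = 280 + 14 = 294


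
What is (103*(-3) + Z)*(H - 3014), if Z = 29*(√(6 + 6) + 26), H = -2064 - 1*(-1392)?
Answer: -1640270 - 213788*√3 ≈ -2.0106e+6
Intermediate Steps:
H = -672 (H = -2064 + 1392 = -672)
Z = 754 + 58*√3 (Z = 29*(√12 + 26) = 29*(2*√3 + 26) = 29*(26 + 2*√3) = 754 + 58*√3 ≈ 854.46)
(103*(-3) + Z)*(H - 3014) = (103*(-3) + (754 + 58*√3))*(-672 - 3014) = (-309 + (754 + 58*√3))*(-3686) = (445 + 58*√3)*(-3686) = -1640270 - 213788*√3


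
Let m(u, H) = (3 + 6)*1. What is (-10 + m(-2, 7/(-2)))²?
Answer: 1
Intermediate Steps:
m(u, H) = 9 (m(u, H) = 9*1 = 9)
(-10 + m(-2, 7/(-2)))² = (-10 + 9)² = (-1)² = 1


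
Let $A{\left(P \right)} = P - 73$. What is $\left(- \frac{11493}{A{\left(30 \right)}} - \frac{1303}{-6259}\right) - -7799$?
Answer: $\frac{2170990179}{269137} \approx 8066.5$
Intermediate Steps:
$A{\left(P \right)} = -73 + P$ ($A{\left(P \right)} = P - 73 = -73 + P$)
$\left(- \frac{11493}{A{\left(30 \right)}} - \frac{1303}{-6259}\right) - -7799 = \left(- \frac{11493}{-73 + 30} - \frac{1303}{-6259}\right) - -7799 = \left(- \frac{11493}{-43} - - \frac{1303}{6259}\right) + 7799 = \left(\left(-11493\right) \left(- \frac{1}{43}\right) + \frac{1303}{6259}\right) + 7799 = \left(\frac{11493}{43} + \frac{1303}{6259}\right) + 7799 = \frac{71990716}{269137} + 7799 = \frac{2170990179}{269137}$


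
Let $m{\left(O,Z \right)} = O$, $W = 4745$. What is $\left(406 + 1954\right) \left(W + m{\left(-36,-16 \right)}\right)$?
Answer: $11113240$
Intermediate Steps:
$\left(406 + 1954\right) \left(W + m{\left(-36,-16 \right)}\right) = \left(406 + 1954\right) \left(4745 - 36\right) = 2360 \cdot 4709 = 11113240$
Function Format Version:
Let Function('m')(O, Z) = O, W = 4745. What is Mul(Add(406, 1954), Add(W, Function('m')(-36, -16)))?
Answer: 11113240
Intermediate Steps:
Mul(Add(406, 1954), Add(W, Function('m')(-36, -16))) = Mul(Add(406, 1954), Add(4745, -36)) = Mul(2360, 4709) = 11113240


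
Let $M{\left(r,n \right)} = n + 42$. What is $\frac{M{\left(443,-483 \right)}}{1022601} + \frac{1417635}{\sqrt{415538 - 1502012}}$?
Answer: $- \frac{147}{340867} - \frac{472545 i \sqrt{1086474}}{362158} \approx -0.00043125 - 1360.0 i$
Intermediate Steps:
$M{\left(r,n \right)} = 42 + n$
$\frac{M{\left(443,-483 \right)}}{1022601} + \frac{1417635}{\sqrt{415538 - 1502012}} = \frac{42 - 483}{1022601} + \frac{1417635}{\sqrt{415538 - 1502012}} = \left(-441\right) \frac{1}{1022601} + \frac{1417635}{\sqrt{-1086474}} = - \frac{147}{340867} + \frac{1417635}{i \sqrt{1086474}} = - \frac{147}{340867} + 1417635 \left(- \frac{i \sqrt{1086474}}{1086474}\right) = - \frac{147}{340867} - \frac{472545 i \sqrt{1086474}}{362158}$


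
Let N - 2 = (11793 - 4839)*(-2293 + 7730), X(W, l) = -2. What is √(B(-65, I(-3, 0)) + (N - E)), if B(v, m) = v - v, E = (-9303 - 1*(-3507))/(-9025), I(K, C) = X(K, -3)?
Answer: 4*√21326582294/95 ≈ 6148.9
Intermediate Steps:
N = 37808900 (N = 2 + (11793 - 4839)*(-2293 + 7730) = 2 + 6954*5437 = 2 + 37808898 = 37808900)
I(K, C) = -2
E = 5796/9025 (E = (-9303 + 3507)*(-1/9025) = -5796*(-1/9025) = 5796/9025 ≈ 0.64222)
B(v, m) = 0
√(B(-65, I(-3, 0)) + (N - E)) = √(0 + (37808900 - 1*5796/9025)) = √(0 + (37808900 - 5796/9025)) = √(0 + 341225316704/9025) = √(341225316704/9025) = 4*√21326582294/95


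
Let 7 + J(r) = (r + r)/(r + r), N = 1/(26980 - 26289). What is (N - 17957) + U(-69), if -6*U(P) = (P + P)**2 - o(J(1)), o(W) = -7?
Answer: -87613957/4146 ≈ -21132.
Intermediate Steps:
N = 1/691 ≈ 0.0014472
J(r) = -6 (J(r) = -7 + (r + r)/(r + r) = -7 + (2*r)/((2*r)) = -7 + (2*r)*(1/(2*r)) = -7 + 1 = -6)
U(P) = -7/6 - 2*P**2/3 (U(P) = -((P + P)**2 - 1*(-7))/6 = -((2*P)**2 + 7)/6 = -(4*P**2 + 7)/6 = -(7 + 4*P**2)/6 = -7/6 - 2*P**2/3)
(N - 17957) + U(-69) = (1/691 - 17957) + (-7/6 - 2/3*(-69)**2) = -12408286/691 + (-7/6 - 2/3*4761) = -12408286/691 + (-7/6 - 3174) = -12408286/691 - 19051/6 = -87613957/4146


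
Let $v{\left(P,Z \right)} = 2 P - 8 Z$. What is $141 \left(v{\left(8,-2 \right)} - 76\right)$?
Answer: $-6204$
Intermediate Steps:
$v{\left(P,Z \right)} = - 8 Z + 2 P$
$141 \left(v{\left(8,-2 \right)} - 76\right) = 141 \left(\left(\left(-8\right) \left(-2\right) + 2 \cdot 8\right) - 76\right) = 141 \left(\left(16 + 16\right) - 76\right) = 141 \left(32 - 76\right) = 141 \left(-44\right) = -6204$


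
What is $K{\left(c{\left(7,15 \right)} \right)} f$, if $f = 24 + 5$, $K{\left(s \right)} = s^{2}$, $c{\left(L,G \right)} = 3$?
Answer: $261$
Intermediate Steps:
$f = 29$
$K{\left(c{\left(7,15 \right)} \right)} f = 3^{2} \cdot 29 = 9 \cdot 29 = 261$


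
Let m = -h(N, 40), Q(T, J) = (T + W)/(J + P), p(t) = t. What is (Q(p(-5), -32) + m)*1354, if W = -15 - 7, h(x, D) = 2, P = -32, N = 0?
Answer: -68377/32 ≈ -2136.8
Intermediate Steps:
W = -22
Q(T, J) = (-22 + T)/(-32 + J) (Q(T, J) = (T - 22)/(J - 32) = (-22 + T)/(-32 + J))
m = -2 (m = -1*2 = -2)
(Q(p(-5), -32) + m)*1354 = ((-22 - 5)/(-32 - 32) - 2)*1354 = (-27/(-64) - 2)*1354 = (-1/64*(-27) - 2)*1354 = (27/64 - 2)*1354 = -101/64*1354 = -68377/32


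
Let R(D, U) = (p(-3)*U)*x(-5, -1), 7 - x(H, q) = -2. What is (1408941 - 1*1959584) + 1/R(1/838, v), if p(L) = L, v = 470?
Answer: -6987659671/12690 ≈ -5.5064e+5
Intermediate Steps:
x(H, q) = 9 (x(H, q) = 7 - 1*(-2) = 7 + 2 = 9)
R(D, U) = -27*U (R(D, U) = -3*U*9 = -27*U)
(1408941 - 1*1959584) + 1/R(1/838, v) = (1408941 - 1*1959584) + 1/(-27*470) = (1408941 - 1959584) + 1/(-12690) = -550643 - 1/12690 = -6987659671/12690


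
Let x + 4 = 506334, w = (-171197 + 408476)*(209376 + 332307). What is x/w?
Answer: 506330/128530000557 ≈ 3.9394e-6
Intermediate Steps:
w = 128530000557 (w = 237279*541683 = 128530000557)
x = 506330 (x = -4 + 506334 = 506330)
x/w = 506330/128530000557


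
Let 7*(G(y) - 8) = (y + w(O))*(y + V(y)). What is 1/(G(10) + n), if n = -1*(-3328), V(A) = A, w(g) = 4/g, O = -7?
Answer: 49/164784 ≈ 0.00029736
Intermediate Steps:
n = 3328
G(y) = 8 + 2*y*(-4/7 + y)/7 (G(y) = 8 + ((y + 4/(-7))*(y + y))/7 = 8 + ((y + 4*(-⅐))*(2*y))/7 = 8 + ((y - 4/7)*(2*y))/7 = 8 + ((-4/7 + y)*(2*y))/7 = 8 + (2*y*(-4/7 + y))/7 = 8 + 2*y*(-4/7 + y)/7)
1/(G(10) + n) = 1/((8 - 8/49*10 + (2/7)*10²) + 3328) = 1/((8 - 80/49 + (2/7)*100) + 3328) = 1/((8 - 80/49 + 200/7) + 3328) = 1/(1712/49 + 3328) = 1/(164784/49) = 49/164784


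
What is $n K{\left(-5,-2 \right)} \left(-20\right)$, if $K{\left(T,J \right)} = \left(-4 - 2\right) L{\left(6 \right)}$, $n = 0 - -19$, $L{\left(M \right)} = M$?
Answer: $13680$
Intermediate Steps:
$n = 19$ ($n = 0 + 19 = 19$)
$K{\left(T,J \right)} = -36$ ($K{\left(T,J \right)} = \left(-4 - 2\right) 6 = \left(-6\right) 6 = -36$)
$n K{\left(-5,-2 \right)} \left(-20\right) = 19 \left(-36\right) \left(-20\right) = \left(-684\right) \left(-20\right) = 13680$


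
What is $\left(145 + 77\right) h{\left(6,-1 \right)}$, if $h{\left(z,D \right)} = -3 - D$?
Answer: $-444$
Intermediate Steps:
$\left(145 + 77\right) h{\left(6,-1 \right)} = \left(145 + 77\right) \left(-3 - -1\right) = 222 \left(-3 + 1\right) = 222 \left(-2\right) = -444$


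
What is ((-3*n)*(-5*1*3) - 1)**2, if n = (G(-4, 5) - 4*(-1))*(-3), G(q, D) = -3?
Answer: 18496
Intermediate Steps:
n = -3 (n = (-3 - 4*(-1))*(-3) = (-3 + 4)*(-3) = 1*(-3) = -3)
((-3*n)*(-5*1*3) - 1)**2 = ((-3*(-3))*(-5*1*3) - 1)**2 = (9*(-5*3) - 1)**2 = (9*(-15) - 1)**2 = (-135 - 1)**2 = (-136)**2 = 18496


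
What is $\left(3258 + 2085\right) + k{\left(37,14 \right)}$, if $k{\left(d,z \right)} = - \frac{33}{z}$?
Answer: $\frac{74769}{14} \approx 5340.6$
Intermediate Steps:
$\left(3258 + 2085\right) + k{\left(37,14 \right)} = \left(3258 + 2085\right) - \frac{33}{14} = 5343 - \frac{33}{14} = \frac{74769}{14}$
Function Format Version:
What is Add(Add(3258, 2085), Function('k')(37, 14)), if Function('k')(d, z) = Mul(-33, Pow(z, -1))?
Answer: Rational(74769, 14) ≈ 5340.6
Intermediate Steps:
Add(Add(3258, 2085), Function('k')(37, 14)) = Add(Add(3258, 2085), Mul(-33, Pow(14, -1))) = Add(5343, Mul(-33, Rational(1, 14))) = Add(5343, Rational(-33, 14)) = Rational(74769, 14)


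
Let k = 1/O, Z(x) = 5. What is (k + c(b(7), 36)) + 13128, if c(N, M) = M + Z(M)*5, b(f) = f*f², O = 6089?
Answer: 80307822/6089 ≈ 13189.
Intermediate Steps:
k = 1/6089 ≈ 0.00016423
b(f) = f³
c(N, M) = 25 + M (c(N, M) = M + 5*5 = M + 25 = 25 + M)
(k + c(b(7), 36)) + 13128 = (1/6089 + (25 + 36)) + 13128 = (1/6089 + 61) + 13128 = 371430/6089 + 13128 = 80307822/6089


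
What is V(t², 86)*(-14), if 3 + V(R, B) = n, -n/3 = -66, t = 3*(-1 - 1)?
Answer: -2730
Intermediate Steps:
t = -6 (t = 3*(-2) = -6)
n = 198 (n = -3*(-66) = 198)
V(R, B) = 195 (V(R, B) = -3 + 198 = 195)
V(t², 86)*(-14) = 195*(-14) = -2730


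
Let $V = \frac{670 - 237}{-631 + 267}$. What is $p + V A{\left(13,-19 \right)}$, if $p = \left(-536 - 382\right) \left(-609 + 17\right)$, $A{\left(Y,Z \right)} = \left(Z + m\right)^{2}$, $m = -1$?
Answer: $\frac{49411196}{91} \approx 5.4298 \cdot 10^{5}$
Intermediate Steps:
$A{\left(Y,Z \right)} = \left(-1 + Z\right)^{2}$ ($A{\left(Y,Z \right)} = \left(Z - 1\right)^{2} = \left(-1 + Z\right)^{2}$)
$V = - \frac{433}{364}$ ($V = \frac{433}{-364} = 433 \left(- \frac{1}{364}\right) = - \frac{433}{364} \approx -1.1896$)
$p = 543456$ ($p = \left(-918\right) \left(-592\right) = 543456$)
$p + V A{\left(13,-19 \right)} = 543456 - \frac{433 \left(-1 - 19\right)^{2}}{364} = 543456 - \frac{433 \left(-20\right)^{2}}{364} = 543456 - \frac{43300}{91} = \frac{49411196}{91}$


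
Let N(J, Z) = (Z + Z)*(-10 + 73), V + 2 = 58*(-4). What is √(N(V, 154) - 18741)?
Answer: √663 ≈ 25.749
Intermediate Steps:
V = -234 (V = -2 + 58*(-4) = -2 - 232 = -234)
N(J, Z) = 126*Z (N(J, Z) = (2*Z)*63 = 126*Z)
√(N(V, 154) - 18741) = √(126*154 - 18741) = √(19404 - 18741) = √663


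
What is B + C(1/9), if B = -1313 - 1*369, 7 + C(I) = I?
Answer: -15200/9 ≈ -1688.9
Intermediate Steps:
C(I) = -7 + I
B = -1682 (B = -1313 - 369 = -1682)
B + C(1/9) = -1682 + (-7 + 1/9) = -1682 + (-7 + ⅑) = -1682 - 62/9 = -15200/9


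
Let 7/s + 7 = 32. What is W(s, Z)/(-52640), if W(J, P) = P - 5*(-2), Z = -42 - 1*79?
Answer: 111/52640 ≈ 0.0021087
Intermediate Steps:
s = 7/25 (s = 7/(-7 + 32) = 7/25 ≈ 0.28000)
Z = -121 (Z = -42 - 79 = -121)
W(J, P) = 10 + P (W(J, P) = P + 10 = 10 + P)
W(s, Z)/(-52640) = (10 - 121)/(-52640) = -111*(-1/52640) = 111/52640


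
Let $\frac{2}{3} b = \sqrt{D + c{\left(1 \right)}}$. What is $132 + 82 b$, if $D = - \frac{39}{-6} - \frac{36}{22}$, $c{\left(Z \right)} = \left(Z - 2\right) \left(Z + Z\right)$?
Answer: $132 + \frac{369 \sqrt{154}}{22} \approx 340.14$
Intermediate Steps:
$c{\left(Z \right)} = 2 Z \left(-2 + Z\right)$ ($c{\left(Z \right)} = \left(-2 + Z\right) 2 Z = 2 Z \left(-2 + Z\right)$)
$D = \frac{107}{22}$ ($D = \left(-39\right) \left(- \frac{1}{6}\right) - \frac{18}{11} = \frac{13}{2} - \frac{18}{11} = \frac{107}{22} \approx 4.8636$)
$b = \frac{9 \sqrt{154}}{44}$ ($b = \frac{3 \sqrt{\frac{107}{22} + 2 \cdot 1 \left(-2 + 1\right)}}{2} = \frac{3 \sqrt{\frac{107}{22} + 2 \cdot 1 \left(-1\right)}}{2} = \frac{3 \sqrt{\frac{107}{22} - 2}}{2} = \frac{3 \sqrt{\frac{63}{22}}}{2} = \frac{3 \frac{3 \sqrt{154}}{22}}{2} = \frac{9 \sqrt{154}}{44} \approx 2.5383$)
$132 + 82 b = 132 + 82 \frac{9 \sqrt{154}}{44} = 132 + \frac{369 \sqrt{154}}{22}$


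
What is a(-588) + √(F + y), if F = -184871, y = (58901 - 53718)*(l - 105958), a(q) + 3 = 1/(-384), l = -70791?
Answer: -1153/384 + I*√916274938 ≈ -3.0026 + 30270.0*I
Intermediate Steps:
a(q) = -1153/384 (a(q) = -3 + 1/(-384) = -3 - 1/384 = -1153/384)
y = -916090067 (y = (58901 - 53718)*(-70791 - 105958) = 5183*(-176749) = -916090067)
a(-588) + √(F + y) = -1153/384 + √(-184871 - 916090067) = -1153/384 + √(-916274938) = -1153/384 + I*√916274938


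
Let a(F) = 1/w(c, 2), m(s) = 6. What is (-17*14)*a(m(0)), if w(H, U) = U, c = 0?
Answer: -119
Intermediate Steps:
a(F) = ½ (a(F) = 1/2 = ½)
(-17*14)*a(m(0)) = -17*14*(½) = -238*½ = -119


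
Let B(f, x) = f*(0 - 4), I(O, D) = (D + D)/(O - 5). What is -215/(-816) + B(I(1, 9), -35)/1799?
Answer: 401473/1467984 ≈ 0.27349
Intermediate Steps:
I(O, D) = 2*D/(-5 + O) (I(O, D) = (2*D)/(-5 + O) = 2*D/(-5 + O))
B(f, x) = -4*f (B(f, x) = f*(-4) = -4*f)
-215/(-816) + B(I(1, 9), -35)/1799 = -215/(-816) - 8*9/(-5 + 1)/1799 = -215*(-1/816) - 8*9/(-4)*(1/1799) = 215/816 - 8*9*(-1)/4*(1/1799) = 215/816 - 4*(-9/2)*(1/1799) = 215/816 + 18*(1/1799) = 215/816 + 18/1799 = 401473/1467984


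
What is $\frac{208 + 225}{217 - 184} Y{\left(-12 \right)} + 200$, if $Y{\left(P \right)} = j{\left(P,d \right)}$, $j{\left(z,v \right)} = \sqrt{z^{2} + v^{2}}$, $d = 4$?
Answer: $200 + \frac{1732 \sqrt{10}}{33} \approx 365.97$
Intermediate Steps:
$j{\left(z,v \right)} = \sqrt{v^{2} + z^{2}}$
$Y{\left(P \right)} = \sqrt{16 + P^{2}}$ ($Y{\left(P \right)} = \sqrt{4^{2} + P^{2}} = \sqrt{16 + P^{2}}$)
$\frac{208 + 225}{217 - 184} Y{\left(-12 \right)} + 200 = \frac{208 + 225}{217 - 184} \sqrt{16 + \left(-12\right)^{2}} + 200 = \frac{433}{33} \sqrt{16 + 144} + 200 = 433 \cdot \frac{1}{33} \sqrt{160} + 200 = \frac{433 \cdot 4 \sqrt{10}}{33} + 200 = \frac{1732 \sqrt{10}}{33} + 200 = 200 + \frac{1732 \sqrt{10}}{33}$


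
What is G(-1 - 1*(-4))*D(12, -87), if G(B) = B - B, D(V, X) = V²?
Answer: 0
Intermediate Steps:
G(B) = 0
G(-1 - 1*(-4))*D(12, -87) = 0*12² = 0*144 = 0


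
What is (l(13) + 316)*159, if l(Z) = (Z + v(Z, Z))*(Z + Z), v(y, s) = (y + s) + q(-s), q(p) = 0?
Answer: 211470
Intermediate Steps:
v(y, s) = s + y (v(y, s) = (y + s) + 0 = (s + y) + 0 = s + y)
l(Z) = 6*Z² (l(Z) = (Z + (Z + Z))*(Z + Z) = (Z + 2*Z)*(2*Z) = (3*Z)*(2*Z) = 6*Z²)
(l(13) + 316)*159 = (6*13² + 316)*159 = (6*169 + 316)*159 = (1014 + 316)*159 = 1330*159 = 211470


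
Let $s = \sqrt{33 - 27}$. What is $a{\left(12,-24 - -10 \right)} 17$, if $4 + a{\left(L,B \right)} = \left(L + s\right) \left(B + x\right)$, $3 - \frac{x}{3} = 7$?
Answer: $-5372 - 442 \sqrt{6} \approx -6454.7$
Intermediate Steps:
$x = -12$ ($x = 9 - 21 = -12$)
$s = \sqrt{6} \approx 2.4495$
$a{\left(L,B \right)} = -4 + \left(-12 + B\right) \left(L + \sqrt{6}\right)$ ($a{\left(L,B \right)} = -4 + \left(L + \sqrt{6}\right) \left(B - 12\right) = -4 + \left(L + \sqrt{6}\right) \left(-12 + B\right) = -4 + \left(-12 + B\right) \left(L + \sqrt{6}\right)$)
$a{\left(12,-24 - -10 \right)} 17 = \left(-4 - 144 - 12 \sqrt{6} + \left(-24 - -10\right) 12 + \left(-24 - -10\right) \sqrt{6}\right) 17 = \left(-4 - 144 - 12 \sqrt{6} + \left(-24 + 10\right) 12 + \left(-24 + 10\right) \sqrt{6}\right) 17 = \left(-4 - 144 - 12 \sqrt{6} - 168 - 14 \sqrt{6}\right) 17 = \left(-316 - 26 \sqrt{6}\right) 17 = -5372 - 442 \sqrt{6}$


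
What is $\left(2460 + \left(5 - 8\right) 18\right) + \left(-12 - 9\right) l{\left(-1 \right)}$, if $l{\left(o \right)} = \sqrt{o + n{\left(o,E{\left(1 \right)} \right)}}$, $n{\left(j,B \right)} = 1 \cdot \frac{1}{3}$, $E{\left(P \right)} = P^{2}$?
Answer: $2406 - 7 i \sqrt{6} \approx 2406.0 - 17.146 i$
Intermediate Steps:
$n{\left(j,B \right)} = \frac{1}{3}$ ($n{\left(j,B \right)} = 1 \cdot \frac{1}{3} = \frac{1}{3}$)
$l{\left(o \right)} = \sqrt{\frac{1}{3} + o}$ ($l{\left(o \right)} = \sqrt{o + \frac{1}{3}} = \sqrt{\frac{1}{3} + o}$)
$\left(2460 + \left(5 - 8\right) 18\right) + \left(-12 - 9\right) l{\left(-1 \right)} = \left(2460 + \left(5 - 8\right) 18\right) + \left(-12 - 9\right) \frac{\sqrt{3 + 9 \left(-1\right)}}{3} = \left(2460 - 54\right) - 21 \frac{\sqrt{3 - 9}}{3} = \left(2460 - 54\right) - 21 \frac{\sqrt{-6}}{3} = 2406 - 21 \frac{i \sqrt{6}}{3} = 2406 - 7 i \sqrt{6}$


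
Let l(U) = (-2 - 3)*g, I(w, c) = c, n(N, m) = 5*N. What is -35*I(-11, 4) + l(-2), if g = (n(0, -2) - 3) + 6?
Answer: -155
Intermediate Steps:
g = 3 (g = (5*0 - 3) + 6 = (0 - 3) + 6 = -3 + 6 = 3)
l(U) = -15 (l(U) = (-2 - 3)*3 = -5*3 = -15)
-35*I(-11, 4) + l(-2) = -35*4 - 15 = -140 - 15 = -155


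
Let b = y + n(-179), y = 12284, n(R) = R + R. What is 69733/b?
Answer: 69733/11926 ≈ 5.8471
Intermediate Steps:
n(R) = 2*R
b = 11926 (b = 12284 + 2*(-179) = 12284 - 358 = 11926)
69733/b = 69733/11926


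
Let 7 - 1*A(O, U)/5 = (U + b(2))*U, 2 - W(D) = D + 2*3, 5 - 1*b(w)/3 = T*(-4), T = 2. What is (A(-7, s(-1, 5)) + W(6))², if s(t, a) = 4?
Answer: 697225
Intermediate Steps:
b(w) = 39 (b(w) = 15 - 6*(-4) = 15 - 3*(-8) = 15 + 24 = 39)
W(D) = -4 - D (W(D) = 2 - (D + 2*3) = 2 - (D + 6) = 2 - (6 + D) = 2 + (-6 - D) = -4 - D)
A(O, U) = 35 - 5*U*(39 + U) (A(O, U) = 35 - 5*(U + 39)*U = 35 - 5*(39 + U)*U = 35 - 5*U*(39 + U))
(A(-7, s(-1, 5)) + W(6))² = ((35 - 195*4 - 5*4²) + (-4 - 1*6))² = ((35 - 780 - 5*16) + (-4 - 6))² = ((35 - 780 - 80) - 10)² = (-825 - 10)² = (-835)² = 697225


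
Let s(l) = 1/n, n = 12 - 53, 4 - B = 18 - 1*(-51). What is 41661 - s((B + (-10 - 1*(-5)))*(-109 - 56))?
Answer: 1708102/41 ≈ 41661.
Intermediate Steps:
B = -65 (B = 4 - (18 - 1*(-51)) = 4 - (18 + 51) = 4 - 1*69 = 4 - 69 = -65)
n = -41
s(l) = -1/41 (s(l) = 1/(-41) = -1/41)
41661 - s((B + (-10 - 1*(-5)))*(-109 - 56)) = 41661 - 1*(-1/41) = 41661 + 1/41 = 1708102/41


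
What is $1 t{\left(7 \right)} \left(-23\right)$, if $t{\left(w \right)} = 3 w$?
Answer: $-483$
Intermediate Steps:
$1 t{\left(7 \right)} \left(-23\right) = 1 \cdot 3 \cdot 7 \left(-23\right) = 1 \cdot 21 \left(-23\right) = 21 \left(-23\right) = -483$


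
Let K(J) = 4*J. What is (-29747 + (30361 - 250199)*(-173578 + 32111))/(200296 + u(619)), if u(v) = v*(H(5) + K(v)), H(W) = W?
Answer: 31099792599/1736035 ≈ 17914.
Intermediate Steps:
u(v) = v*(5 + 4*v)
(-29747 + (30361 - 250199)*(-173578 + 32111))/(200296 + u(619)) = (-29747 + (30361 - 250199)*(-173578 + 32111))/(200296 + 619*(5 + 4*619)) = (-29747 - 219838*(-141467))/(200296 + 619*(5 + 2476)) = (-29747 + 31099822346)/(200296 + 619*2481) = 31099792599/(200296 + 1535739) = 31099792599/1736035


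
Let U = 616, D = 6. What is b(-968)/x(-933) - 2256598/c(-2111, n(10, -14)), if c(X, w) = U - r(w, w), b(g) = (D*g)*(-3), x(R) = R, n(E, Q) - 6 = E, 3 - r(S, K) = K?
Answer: -705455210/195619 ≈ -3606.3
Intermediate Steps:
r(S, K) = 3 - K
n(E, Q) = 6 + E
b(g) = -18*g (b(g) = (6*g)*(-3) = -18*g)
c(X, w) = 613 + w (c(X, w) = 616 - (3 - w) = 616 + (-3 + w) = 613 + w)
b(-968)/x(-933) - 2256598/c(-2111, n(10, -14)) = -18*(-968)/(-933) - 2256598/(613 + (6 + 10)) = 17424*(-1/933) - 2256598/(613 + 16) = -5808/311 - 2256598/629 = -705455210/195619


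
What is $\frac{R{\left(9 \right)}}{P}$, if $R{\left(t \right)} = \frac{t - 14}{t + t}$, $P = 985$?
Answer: $- \frac{1}{3546} \approx -0.00028201$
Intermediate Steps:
$R{\left(t \right)} = \frac{-14 + t}{2 t}$
$\frac{R{\left(9 \right)}}{P} = \frac{\frac{1}{2} \cdot \frac{1}{9} \left(-14 + 9\right)}{985} = \frac{1}{2} \cdot \frac{1}{9} \left(-5\right) \frac{1}{985} = \left(- \frac{5}{18}\right) \frac{1}{985} = - \frac{1}{3546}$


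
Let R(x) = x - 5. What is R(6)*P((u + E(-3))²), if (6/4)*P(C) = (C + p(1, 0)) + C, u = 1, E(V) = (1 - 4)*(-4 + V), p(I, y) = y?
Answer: 1936/3 ≈ 645.33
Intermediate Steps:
E(V) = 12 - 3*V (E(V) = -3*(-4 + V) = 12 - 3*V)
R(x) = -5 + x
P(C) = 4*C/3 (P(C) = 2*((C + 0) + C)/3 = 2*(C + C)/3 = 2*(2*C)/3 = 4*C/3)
R(6)*P((u + E(-3))²) = (-5 + 6)*(4*(1 + (12 - 3*(-3)))²/3) = 1*(4*(1 + (12 + 9))²/3) = 1*(4*(1 + 21)²/3) = 1*((4/3)*22²) = 1*((4/3)*484) = 1*(1936/3) = 1936/3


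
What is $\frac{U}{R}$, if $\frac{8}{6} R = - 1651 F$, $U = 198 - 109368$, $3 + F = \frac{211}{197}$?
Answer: $- \frac{1433766}{31369} \approx -45.706$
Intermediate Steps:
$F = - \frac{380}{197}$ ($F = -3 + \frac{211}{197} = - \frac{380}{197} \approx -1.9289$)
$U = -109170$ ($U = 198 - 109368 = -109170$)
$R = \frac{470535}{197}$ ($R = \frac{3 \left(\left(-1651\right) \left(- \frac{380}{197}\right)\right)}{4} = \frac{3}{4} \cdot \frac{627380}{197} = \frac{470535}{197} \approx 2388.5$)
$\frac{U}{R} = - \frac{109170}{\frac{470535}{197}} = \left(-109170\right) \frac{197}{470535} = - \frac{1433766}{31369}$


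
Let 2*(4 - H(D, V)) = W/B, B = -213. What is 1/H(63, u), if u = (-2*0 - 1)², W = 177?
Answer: 142/627 ≈ 0.22648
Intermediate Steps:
u = 1 (u = (0 - 1)² = (-1)² = 1)
H(D, V) = 627/142 (H(D, V) = 4 - 177/(2*(-213)) = 4 - 177*(-1)/(2*213) = 4 - ½*(-59/71) = 4 + 59/142 = 627/142)
1/H(63, u) = 1/(627/142) = 142/627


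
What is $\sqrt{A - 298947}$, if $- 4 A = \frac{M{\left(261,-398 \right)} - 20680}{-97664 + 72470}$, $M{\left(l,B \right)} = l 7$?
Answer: $\frac{5 i \sqrt{105053581074}}{2964} \approx 546.76 i$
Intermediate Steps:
$M{\left(l,B \right)} = 7 l$
$A = - \frac{1109}{5928}$ ($A = - \frac{\left(7 \cdot 261 - 20680\right) \frac{1}{-97664 + 72470}}{4} = - \frac{\left(1827 - 20680\right) \frac{1}{-25194}}{4} = - \frac{\left(-18853\right) \left(- \frac{1}{25194}\right)}{4} = \left(- \frac{1}{4}\right) \frac{1109}{1482} = - \frac{1109}{5928} \approx -0.18708$)
$\sqrt{A - 298947} = \sqrt{- \frac{1109}{5928} - 298947} = \sqrt{- \frac{1772158925}{5928}} = \frac{5 i \sqrt{105053581074}}{2964}$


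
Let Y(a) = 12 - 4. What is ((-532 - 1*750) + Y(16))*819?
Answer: -1043406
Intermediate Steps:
Y(a) = 8
((-532 - 1*750) + Y(16))*819 = ((-532 - 1*750) + 8)*819 = ((-532 - 750) + 8)*819 = (-1282 + 8)*819 = -1274*819 = -1043406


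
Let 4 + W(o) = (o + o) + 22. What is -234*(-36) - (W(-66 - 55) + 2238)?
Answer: 6410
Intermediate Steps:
W(o) = 18 + 2*o (W(o) = -4 + ((o + o) + 22) = -4 + (2*o + 22) = -4 + (22 + 2*o) = 18 + 2*o)
-234*(-36) - (W(-66 - 55) + 2238) = -234*(-36) - ((18 + 2*(-66 - 55)) + 2238) = 8424 - ((18 + 2*(-121)) + 2238) = 8424 - ((18 - 242) + 2238) = 8424 - (-224 + 2238) = 8424 - 1*2014 = 8424 - 2014 = 6410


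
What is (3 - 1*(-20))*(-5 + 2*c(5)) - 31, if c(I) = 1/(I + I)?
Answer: -707/5 ≈ -141.40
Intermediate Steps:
c(I) = 1/(2*I)
(3 - 1*(-20))*(-5 + 2*c(5)) - 31 = (3 - 1*(-20))*(-5 + 2*((½)/5)) - 31 = (3 + 20)*(-5 + 2*((½)*(⅕))) - 31 = 23*(-5 + 2*(⅒)) - 31 = 23*(-5 + ⅕) - 31 = 23*(-24/5) - 31 = -552/5 - 31 = -707/5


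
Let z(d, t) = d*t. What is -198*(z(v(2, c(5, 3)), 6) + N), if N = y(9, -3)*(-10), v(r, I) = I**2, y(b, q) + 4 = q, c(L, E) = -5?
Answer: -43560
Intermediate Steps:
y(b, q) = -4 + q
N = 70 (N = (-4 - 3)*(-10) = -7*(-10) = 70)
-198*(z(v(2, c(5, 3)), 6) + N) = -198*((-5)**2*6 + 70) = -198*(25*6 + 70) = -198*(150 + 70) = -198*220 = -43560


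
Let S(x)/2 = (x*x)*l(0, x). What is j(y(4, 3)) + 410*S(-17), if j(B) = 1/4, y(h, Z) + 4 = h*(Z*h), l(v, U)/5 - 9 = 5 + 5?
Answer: 90052401/4 ≈ 2.2513e+7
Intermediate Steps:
l(v, U) = 95 (l(v, U) = 45 + 5*(5 + 5) = 45 + 5*10 = 45 + 50 = 95)
S(x) = 190*x**2 (S(x) = 2*((x*x)*95) = 2*(x**2*95) = 2*(95*x**2) = 190*x**2)
y(h, Z) = -4 + Z*h**2 (y(h, Z) = -4 + h*(Z*h) = -4 + Z*h**2)
j(B) = 1/4 (j(B) = 1*(1/4) = 1/4)
j(y(4, 3)) + 410*S(-17) = 1/4 + 410*(190*(-17)**2) = 1/4 + 410*(190*289) = 1/4 + 410*54910 = 1/4 + 22513100 = 90052401/4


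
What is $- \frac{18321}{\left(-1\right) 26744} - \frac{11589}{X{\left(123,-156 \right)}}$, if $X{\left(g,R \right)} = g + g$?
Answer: $- \frac{50904875}{1096504} \approx -46.425$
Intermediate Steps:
$X{\left(g,R \right)} = 2 g$
$- \frac{18321}{\left(-1\right) 26744} - \frac{11589}{X{\left(123,-156 \right)}} = - \frac{18321}{\left(-1\right) 26744} - \frac{11589}{2 \cdot 123} = - \frac{18321}{-26744} - \frac{11589}{246} = \left(-18321\right) \left(- \frac{1}{26744}\right) - \frac{3863}{82} = \frac{18321}{26744} - \frac{3863}{82} = - \frac{50904875}{1096504}$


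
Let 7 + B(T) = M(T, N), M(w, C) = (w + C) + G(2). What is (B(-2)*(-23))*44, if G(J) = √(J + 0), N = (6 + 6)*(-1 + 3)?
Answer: -15180 - 1012*√2 ≈ -16611.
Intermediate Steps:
N = 24 (N = 12*2 = 24)
G(J) = √J
M(w, C) = C + w + √2 (M(w, C) = (w + C) + √2 = (C + w) + √2 = C + w + √2)
B(T) = 17 + T + √2 (B(T) = -7 + (24 + T + √2) = 17 + T + √2)
(B(-2)*(-23))*44 = ((17 - 2 + √2)*(-23))*44 = ((15 + √2)*(-23))*44 = (-345 - 23*√2)*44 = -15180 - 1012*√2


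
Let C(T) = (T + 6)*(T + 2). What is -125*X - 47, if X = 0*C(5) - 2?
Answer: 203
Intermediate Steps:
C(T) = (2 + T)*(6 + T) (C(T) = (6 + T)*(2 + T) = (2 + T)*(6 + T))
X = -2 (X = 0*(12 + 5² + 8*5) - 2 = 0*(12 + 25 + 40) - 2 = 0*77 - 2 = 0 - 2 = -2)
-125*X - 47 = -125*(-2) - 47 = 250 - 47 = 203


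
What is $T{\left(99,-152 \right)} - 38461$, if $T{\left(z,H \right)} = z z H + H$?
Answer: $-1528365$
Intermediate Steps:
$T{\left(z,H \right)} = H + H z^{2}$ ($T{\left(z,H \right)} = z^{2} H + H = H z^{2} + H = H + H z^{2}$)
$T{\left(99,-152 \right)} - 38461 = - 152 \left(1 + 99^{2}\right) - 38461 = - 152 \left(1 + 9801\right) - 38461 = \left(-152\right) 9802 - 38461 = -1489904 - 38461 = -1528365$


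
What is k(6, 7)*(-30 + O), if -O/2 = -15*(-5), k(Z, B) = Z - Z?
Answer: 0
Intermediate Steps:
k(Z, B) = 0
O = -150 (O = -(-30)*(-5) = -2*75 = -150)
k(6, 7)*(-30 + O) = 0*(-30 - 150) = 0*(-180) = 0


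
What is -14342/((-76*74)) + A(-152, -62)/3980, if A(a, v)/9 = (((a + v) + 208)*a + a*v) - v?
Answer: 72923291/2797940 ≈ 26.063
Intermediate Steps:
A(a, v) = -9*v + 9*a*v + 9*a*(208 + a + v) (A(a, v) = 9*((((a + v) + 208)*a + a*v) - v) = 9*(((208 + a + v)*a + a*v) - v) = 9*((a*(208 + a + v) + a*v) - v) = 9*((a*v + a*(208 + a + v)) - v) = 9*(-v + a*v + a*(208 + a + v)) = -9*v + 9*a*v + 9*a*(208 + a + v))
-14342/((-76*74)) + A(-152, -62)/3980 = -14342/((-76*74)) + (-9*(-62) + 9*(-152)² + 1872*(-152) + 18*(-152)*(-62))/3980 = -14342/(-5624) + (558 + 9*23104 - 284544 + 169632)*(1/3980) = -14342*(-1/5624) + (558 + 207936 - 284544 + 169632)*(1/3980) = 7171/2812 + 93582*(1/3980) = 7171/2812 + 46791/1990 = 72923291/2797940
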